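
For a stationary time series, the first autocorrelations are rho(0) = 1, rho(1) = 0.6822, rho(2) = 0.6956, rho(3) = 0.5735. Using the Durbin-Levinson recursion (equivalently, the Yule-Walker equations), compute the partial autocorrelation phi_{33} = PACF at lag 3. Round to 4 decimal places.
\phi_{33} = 0.0219

The PACF at lag k is phi_{kk}, the last component of the solution
to the Yule-Walker system G_k phi = r_k where
  (G_k)_{ij} = rho(|i - j|), (r_k)_i = rho(i), i,j = 1..k.
Equivalently, Durbin-Levinson gives phi_{kk} iteratively:
  phi_{11} = rho(1)
  phi_{kk} = [rho(k) - sum_{j=1..k-1} phi_{k-1,j} rho(k-j)]
            / [1 - sum_{j=1..k-1} phi_{k-1,j} rho(j)],
  phi_{k,j} = phi_{k-1,j} - phi_{kk} phi_{k-1,k-j},  j = 1..k-1.
Step k = 1:
  phi_11 = rho(1) = 0.6822.
Step k = 2:
  phi_22 = [rho(2) - phi_11 rho(1)] / [1 - phi_11 rho(1)] = [0.6956 - (0.6822)(0.6822)] / [1 - (0.6822)(0.6822)]
         = 0.23020316 / 0.53460316 = 0.430606.
  Update: phi_21 = phi_11 - phi_22 phi_11 = 0.6822 - (0.430606)(0.6822) = 0.388441.
Step k = 3:
  phi_33 = [rho(3) - phi_21 rho(2) - phi_22 rho(1)] / [1 - phi_21 rho(1) - phi_22 rho(2)]
    numerator   = 0.5735 - (0.388441)(0.6956) - (0.430606)(0.6822) = 0.00954138
    denominator = 1 - (0.388441)(0.6822) - (0.430606)(0.6956) = 0.43547637
  phi_33 = 0.00954138 / 0.43547637 = 0.0219.
Therefore phi_{33} = 0.0219.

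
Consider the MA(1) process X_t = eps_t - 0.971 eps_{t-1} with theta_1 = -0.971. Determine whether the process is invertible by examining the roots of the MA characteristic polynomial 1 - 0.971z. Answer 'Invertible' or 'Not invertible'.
\text{Invertible}

The MA(q) characteristic polynomial is P(z) = 1 - 0.971z.
Invertibility requires all roots to lie outside the unit circle, i.e. |z| > 1 for every root.
This is linear in z: 1 + (-0.971) z = 0  =>  z = -1/(-0.971) = 1.029866,  |z| = 1.029866.
Moduli of all roots: 1.0299.
All moduli strictly greater than 1? Yes.
Verdict: Invertible.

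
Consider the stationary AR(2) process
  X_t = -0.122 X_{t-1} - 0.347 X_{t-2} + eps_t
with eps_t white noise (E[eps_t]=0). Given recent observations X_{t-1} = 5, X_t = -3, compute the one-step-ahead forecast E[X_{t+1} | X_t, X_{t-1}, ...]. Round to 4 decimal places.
E[X_{t+1} \mid \mathcal F_t] = -1.3690

For an AR(p) model X_t = c + sum_i phi_i X_{t-i} + eps_t, the
one-step-ahead conditional mean is
  E[X_{t+1} | X_t, ...] = c + sum_i phi_i X_{t+1-i}.
Substitute known values:
  E[X_{t+1} | ...] = (-0.122) * (-3) + (-0.347) * (5)
                   = -1.3690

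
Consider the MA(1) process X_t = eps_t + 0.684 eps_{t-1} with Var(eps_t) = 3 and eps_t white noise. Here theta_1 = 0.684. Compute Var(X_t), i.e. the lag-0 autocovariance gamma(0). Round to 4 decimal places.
\gamma(0) = 4.4036

For an MA(q) process X_t = eps_t + sum_i theta_i eps_{t-i} with
Var(eps_t) = sigma^2, the variance is
  gamma(0) = sigma^2 * (1 + sum_i theta_i^2).
  sum_i theta_i^2 = (0.684)^2 = 0.467856.
  gamma(0) = 3 * (1 + 0.467856) = 3 * 1.467856 = 4.403568, which rounds to 4.4036.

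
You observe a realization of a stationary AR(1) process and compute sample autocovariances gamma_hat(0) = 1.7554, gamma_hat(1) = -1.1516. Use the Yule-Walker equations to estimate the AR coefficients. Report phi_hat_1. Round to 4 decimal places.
\hat\phi_{1} = -0.6560

The Yule-Walker equations for an AR(p) process read, in matrix form,
  Gamma_p phi = r_p,   with   (Gamma_p)_{ij} = gamma(|i - j|),
                       (r_p)_i = gamma(i),   i,j = 1..p.
Substitute the sample gammas (Toeplitz matrix and right-hand side of size 1):
  Gamma_p = [[1.7554]]
  r_p     = [-1.1516]
With p = 1 this is the single equation gamma(0) phi_1 = gamma(1):
  phi_hat_1 = gamma(1) / gamma(0) = -1.1516 / 1.7554 = -0.6560.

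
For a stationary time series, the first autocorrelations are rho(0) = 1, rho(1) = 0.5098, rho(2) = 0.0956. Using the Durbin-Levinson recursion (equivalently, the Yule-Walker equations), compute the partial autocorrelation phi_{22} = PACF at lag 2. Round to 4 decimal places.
\phi_{22} = -0.2220

The PACF at lag k is phi_{kk}, the last component of the solution
to the Yule-Walker system G_k phi = r_k where
  (G_k)_{ij} = rho(|i - j|), (r_k)_i = rho(i), i,j = 1..k.
Equivalently, Durbin-Levinson gives phi_{kk} iteratively:
  phi_{11} = rho(1)
  phi_{kk} = [rho(k) - sum_{j=1..k-1} phi_{k-1,j} rho(k-j)]
            / [1 - sum_{j=1..k-1} phi_{k-1,j} rho(j)],
  phi_{k,j} = phi_{k-1,j} - phi_{kk} phi_{k-1,k-j},  j = 1..k-1.
Step k = 1:
  phi_11 = rho(1) = 0.5098.
Step k = 2:
  phi_22 = [rho(2) - phi_11 rho(1)] / [1 - phi_11 rho(1)] = [0.0956 - (0.5098)(0.5098)] / [1 - (0.5098)(0.5098)]
         = -0.16429604 / 0.74010396 = -0.222.
Therefore phi_{22} = -0.2220.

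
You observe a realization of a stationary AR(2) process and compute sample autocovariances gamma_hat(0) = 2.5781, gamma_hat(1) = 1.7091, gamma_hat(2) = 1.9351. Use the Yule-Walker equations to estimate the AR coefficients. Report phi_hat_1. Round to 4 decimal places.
\hat\phi_{1} = 0.2950

The Yule-Walker equations for an AR(p) process read, in matrix form,
  Gamma_p phi = r_p,   with   (Gamma_p)_{ij} = gamma(|i - j|),
                       (r_p)_i = gamma(i),   i,j = 1..p.
Substitute the sample gammas (Toeplitz matrix and right-hand side of size 2):
  Gamma_p = [[2.5781, 1.7091], [1.7091, 2.5781]]
  r_p     = [1.7091, 1.9351]
Written out:
  2.5781 phi_1 + 1.7091 phi_2 = 1.7091
  1.7091 phi_1 + 2.5781 phi_2 = 1.9351
Solve by Cramer's rule:
  det = gamma(0)^2 - gamma(1)^2 = (2.5781)^2 - (1.7091)^2 = 6.64659961 - 2.92102281 = 3.7255768
  phi_hat_1 = [gamma(1) gamma(0) - gamma(1) gamma(2)] / det = [(1.7091)(2.5781) - (1.7091)(1.9351)] / 3.7255768 = 1.0989513 / 3.7255768 = 0.295
  phi_hat_2 = [gamma(0) gamma(2) - gamma(1)^2] / det = [(2.5781)(1.9351) - (1.7091)^2] / 3.7255768 = 2.0678585 / 3.7255768 = 0.555
So phi_hat = [0.2950, 0.5550].
Therefore phi_hat_1 = 0.2950.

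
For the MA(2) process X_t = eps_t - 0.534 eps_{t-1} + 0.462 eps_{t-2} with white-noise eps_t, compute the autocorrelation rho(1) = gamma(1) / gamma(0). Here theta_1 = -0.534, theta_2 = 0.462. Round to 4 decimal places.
\rho(1) = -0.5210

For an MA(q) process with theta_0 = 1, the autocovariance is
  gamma(k) = sigma^2 * sum_{i=0..q-k} theta_i * theta_{i+k},
and rho(k) = gamma(k) / gamma(0). Sigma^2 cancels.
  numerator   = (1)*(-0.534) + (-0.534)*(0.462) = -0.780708.
  denominator = (1)^2 + (-0.534)^2 + (0.462)^2 = 1.4986.
  rho(1) = -0.780708 / 1.4986 = -0.5210.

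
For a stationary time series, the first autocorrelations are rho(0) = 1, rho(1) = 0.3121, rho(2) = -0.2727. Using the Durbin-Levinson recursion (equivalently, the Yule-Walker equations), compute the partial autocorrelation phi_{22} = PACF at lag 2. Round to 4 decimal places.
\phi_{22} = -0.4100

The PACF at lag k is phi_{kk}, the last component of the solution
to the Yule-Walker system G_k phi = r_k where
  (G_k)_{ij} = rho(|i - j|), (r_k)_i = rho(i), i,j = 1..k.
Equivalently, Durbin-Levinson gives phi_{kk} iteratively:
  phi_{11} = rho(1)
  phi_{kk} = [rho(k) - sum_{j=1..k-1} phi_{k-1,j} rho(k-j)]
            / [1 - sum_{j=1..k-1} phi_{k-1,j} rho(j)],
  phi_{k,j} = phi_{k-1,j} - phi_{kk} phi_{k-1,k-j},  j = 1..k-1.
Step k = 1:
  phi_11 = rho(1) = 0.3121.
Step k = 2:
  phi_22 = [rho(2) - phi_11 rho(1)] / [1 - phi_11 rho(1)] = [-0.2727 - (0.3121)(0.3121)] / [1 - (0.3121)(0.3121)]
         = -0.37010641 / 0.90259359 = -0.41.
Therefore phi_{22} = -0.4100.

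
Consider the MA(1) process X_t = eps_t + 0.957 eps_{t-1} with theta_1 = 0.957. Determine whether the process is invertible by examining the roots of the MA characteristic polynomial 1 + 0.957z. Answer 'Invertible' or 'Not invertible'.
\text{Invertible}

The MA(q) characteristic polynomial is P(z) = 1 + 0.957z.
Invertibility requires all roots to lie outside the unit circle, i.e. |z| > 1 for every root.
This is linear in z: 1 + (0.957) z = 0  =>  z = -1/(0.957) = -1.044932,  |z| = 1.044932.
Moduli of all roots: 1.0449.
All moduli strictly greater than 1? Yes.
Verdict: Invertible.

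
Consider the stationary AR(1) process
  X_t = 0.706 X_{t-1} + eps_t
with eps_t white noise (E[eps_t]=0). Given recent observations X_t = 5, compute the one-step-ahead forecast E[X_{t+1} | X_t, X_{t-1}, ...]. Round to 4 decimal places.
E[X_{t+1} \mid \mathcal F_t] = 3.5300

For an AR(p) model X_t = c + sum_i phi_i X_{t-i} + eps_t, the
one-step-ahead conditional mean is
  E[X_{t+1} | X_t, ...] = c + sum_i phi_i X_{t+1-i}.
Substitute known values:
  E[X_{t+1} | ...] = (0.706) * (5)
                   = 3.5300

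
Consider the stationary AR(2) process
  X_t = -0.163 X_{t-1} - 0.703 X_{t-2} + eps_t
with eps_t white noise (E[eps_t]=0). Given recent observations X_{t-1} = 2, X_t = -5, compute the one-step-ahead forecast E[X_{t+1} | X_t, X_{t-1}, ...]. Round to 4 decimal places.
E[X_{t+1} \mid \mathcal F_t] = -0.5910

For an AR(p) model X_t = c + sum_i phi_i X_{t-i} + eps_t, the
one-step-ahead conditional mean is
  E[X_{t+1} | X_t, ...] = c + sum_i phi_i X_{t+1-i}.
Substitute known values:
  E[X_{t+1} | ...] = (-0.163) * (-5) + (-0.703) * (2)
                   = -0.5910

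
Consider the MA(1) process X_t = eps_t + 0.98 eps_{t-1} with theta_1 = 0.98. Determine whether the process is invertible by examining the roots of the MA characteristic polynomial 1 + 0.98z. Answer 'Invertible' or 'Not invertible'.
\text{Invertible}

The MA(q) characteristic polynomial is P(z) = 1 + 0.98z.
Invertibility requires all roots to lie outside the unit circle, i.e. |z| > 1 for every root.
This is linear in z: 1 + (0.98) z = 0  =>  z = -1/(0.98) = -1.020408,  |z| = 1.020408.
Moduli of all roots: 1.0204.
All moduli strictly greater than 1? Yes.
Verdict: Invertible.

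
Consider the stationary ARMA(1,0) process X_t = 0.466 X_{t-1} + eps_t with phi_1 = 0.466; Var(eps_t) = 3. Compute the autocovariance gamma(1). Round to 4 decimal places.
\gamma(1) = 1.7858

Multiply the model equation by X_{t-k} and take expectations. With theta_0 = psi_0 = 1 and psi_j the MA(infinity) weights, this gives
  gamma(k) - sum_i phi_i gamma(k-i) = c_k,
  c_k = sigma^2 * sum_{j=k..q} theta_j psi_{j-k}   (c_k = 0 for k > q),
using gamma(-m) = gamma(m).
Pure AR (q = 0): c_0 = sigma^2 = 3, c_k = 0 for k >= 1.
Equations for k = 0 and k = 1 (AR order 1):
  gamma(0) = phi_1 gamma(1) + c_0
  gamma(1) = phi_1 gamma(0) + c_1
Substituting the second into the first: gamma(0) (1 - phi_1^2) = c_0 + phi_1 c_1, so
  gamma(0) = c_0 / (1 - phi_1^2) = 3 / (1 - (0.466)^2) = 3 / 0.782844 = 3.832181.
  gamma(1) = phi_1 gamma(0) = (0.466)(3.832181) = 1.785796.
Therefore gamma(1) = 1.7858 (to 4 decimal places).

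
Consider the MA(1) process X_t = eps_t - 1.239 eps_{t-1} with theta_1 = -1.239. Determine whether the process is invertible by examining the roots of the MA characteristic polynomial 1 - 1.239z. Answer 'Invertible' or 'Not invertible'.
\text{Not invertible}

The MA(q) characteristic polynomial is P(z) = 1 - 1.239z.
Invertibility requires all roots to lie outside the unit circle, i.e. |z| > 1 for every root.
This is linear in z: 1 + (-1.239) z = 0  =>  z = -1/(-1.239) = 0.807103,  |z| = 0.807103.
Moduli of all roots: 0.8071.
All moduli strictly greater than 1? No.
Verdict: Not invertible.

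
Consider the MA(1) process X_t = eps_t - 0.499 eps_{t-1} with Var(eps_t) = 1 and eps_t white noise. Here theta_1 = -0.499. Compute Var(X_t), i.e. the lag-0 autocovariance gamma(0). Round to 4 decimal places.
\gamma(0) = 1.2490

For an MA(q) process X_t = eps_t + sum_i theta_i eps_{t-i} with
Var(eps_t) = sigma^2, the variance is
  gamma(0) = sigma^2 * (1 + sum_i theta_i^2).
  sum_i theta_i^2 = (-0.499)^2 = 0.249001.
  gamma(0) = 1 * (1 + 0.249001) = 1 * 1.249001 = 1.249001, which rounds to 1.2490.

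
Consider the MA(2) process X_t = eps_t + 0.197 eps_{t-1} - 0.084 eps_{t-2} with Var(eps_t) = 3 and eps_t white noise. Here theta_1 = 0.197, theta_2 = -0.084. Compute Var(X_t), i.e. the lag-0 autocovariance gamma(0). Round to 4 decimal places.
\gamma(0) = 3.1376

For an MA(q) process X_t = eps_t + sum_i theta_i eps_{t-i} with
Var(eps_t) = sigma^2, the variance is
  gamma(0) = sigma^2 * (1 + sum_i theta_i^2).
  sum_i theta_i^2 = (0.197)^2 + (-0.084)^2 = 0.038809 + 0.007056 = 0.045865.
  gamma(0) = 3 * (1 + 0.045865) = 3 * 1.045865 = 3.137595, which rounds to 3.1376.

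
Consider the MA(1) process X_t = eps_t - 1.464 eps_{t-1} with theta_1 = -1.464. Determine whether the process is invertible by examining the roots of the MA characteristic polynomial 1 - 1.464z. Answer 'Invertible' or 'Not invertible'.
\text{Not invertible}

The MA(q) characteristic polynomial is P(z) = 1 - 1.464z.
Invertibility requires all roots to lie outside the unit circle, i.e. |z| > 1 for every root.
This is linear in z: 1 + (-1.464) z = 0  =>  z = -1/(-1.464) = 0.68306,  |z| = 0.68306.
Moduli of all roots: 0.6831.
All moduli strictly greater than 1? No.
Verdict: Not invertible.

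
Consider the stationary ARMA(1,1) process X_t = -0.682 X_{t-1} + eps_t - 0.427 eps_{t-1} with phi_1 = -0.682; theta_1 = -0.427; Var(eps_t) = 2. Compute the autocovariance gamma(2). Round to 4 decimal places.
\gamma(2) = 3.6517

Multiply the model equation by X_{t-k} and take expectations. With theta_0 = psi_0 = 1 and psi_j the MA(infinity) weights, this gives
  gamma(k) - sum_i phi_i gamma(k-i) = c_k,
  c_k = sigma^2 * sum_{j=k..q} theta_j psi_{j-k}   (c_k = 0 for k > q),
using gamma(-m) = gamma(m).
psi-weights needed (psi_j = theta_j + sum_i phi_i psi_{j-i}):
  psi_1 = theta_1 + phi_1 = -0.427 + (-0.682) = -1.109
Right-hand sides:
  c_0 = sigma^2 (1 + theta_1 psi_1) = 2 * (1 + (-0.427)(-1.109)) = 2 * 1.473543 = 2.947086
  c_1 = sigma^2 theta_1 = 2 * (-0.427) = -0.854
  c_2 = 0
Equations for k = 0 and k = 1 (AR order 1):
  gamma(0) = phi_1 gamma(1) + c_0
  gamma(1) = phi_1 gamma(0) + c_1
Substituting the second into the first: gamma(0) (1 - phi_1^2) = c_0 + phi_1 c_1, so
  gamma(0) = (c_0 + phi_1 c_1) / (1 - phi_1^2) = (2.947086 + (-0.682)(-0.854)) / (1 - (-0.682)^2) = 3.529514 / 0.534876 = 6.598752.
  gamma(1) = phi_1 gamma(0) + c_1 = (-0.682)(6.598752) + (-0.854) = -5.354349.
For k = 2 (> q): gamma(2) = phi_1 gamma(1) = (-0.682)(-5.354349) = 3.651666.
Therefore gamma(2) = 3.6517 (to 4 decimal places).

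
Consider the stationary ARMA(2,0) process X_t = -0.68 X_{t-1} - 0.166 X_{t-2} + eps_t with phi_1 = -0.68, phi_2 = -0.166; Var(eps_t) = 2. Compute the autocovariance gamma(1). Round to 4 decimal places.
\gamma(1) = -1.8176

Multiply the model equation by X_{t-k} and take expectations. With theta_0 = psi_0 = 1 and psi_j the MA(infinity) weights, this gives
  gamma(k) - sum_i phi_i gamma(k-i) = c_k,
  c_k = sigma^2 * sum_{j=k..q} theta_j psi_{j-k}   (c_k = 0 for k > q),
using gamma(-m) = gamma(m).
Pure AR (q = 0): c_0 = sigma^2 = 2, c_k = 0 for k >= 1.
Equations for k = 0, 1, 2 (AR order 2, c_2 = 0):
  (E0) gamma(0) = phi_1 gamma(1) + phi_2 gamma(2) + c_0
  (E1) gamma(1) = phi_1 gamma(0) + phi_2 gamma(1) + c_1
  (E2) gamma(2) = phi_1 gamma(1) + phi_2 gamma(0)
From (E1): gamma(1) = A gamma(0) + B with
  A = phi_1 / (1 - phi_2) = -0.68 / 1.166 = -0.58319,   B = c_1 / (1 - phi_2) = 0 / 1.166 = 0.
Insert (E2) into (E0): gamma(0) (1 - phi_2^2) = phi_1 (1 + phi_2) gamma(1) + c_0.
  phi_1 (1 + phi_2) = (-0.68)(0.834) = -0.56712,   1 - phi_2^2 = 0.972444.
Replace gamma(1) by A gamma(0) + B and collect gamma(0):
  gamma(0) [0.972444 - (-0.56712)(-0.58319)] = c_0 = 2
  gamma(0) * 0.641705 = 2
  gamma(0) = 2 / 0.641705 = 3.116697.
  gamma(1) = A gamma(0) = (-0.58319)(3.116697) = -1.817628.
Therefore gamma(1) = -1.8176 (to 4 decimal places).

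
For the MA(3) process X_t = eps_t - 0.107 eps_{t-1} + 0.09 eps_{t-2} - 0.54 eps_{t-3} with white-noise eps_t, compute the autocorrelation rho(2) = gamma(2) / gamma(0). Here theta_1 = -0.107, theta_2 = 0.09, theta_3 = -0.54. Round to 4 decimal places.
\rho(2) = 0.1127

For an MA(q) process with theta_0 = 1, the autocovariance is
  gamma(k) = sigma^2 * sum_{i=0..q-k} theta_i * theta_{i+k},
and rho(k) = gamma(k) / gamma(0). Sigma^2 cancels.
  numerator   = (1)*(0.09) + (-0.107)*(-0.54) = 0.14778.
  denominator = (1)^2 + (-0.107)^2 + (0.09)^2 + (-0.54)^2 = 1.311149.
  rho(2) = 0.14778 / 1.311149 = 0.1127.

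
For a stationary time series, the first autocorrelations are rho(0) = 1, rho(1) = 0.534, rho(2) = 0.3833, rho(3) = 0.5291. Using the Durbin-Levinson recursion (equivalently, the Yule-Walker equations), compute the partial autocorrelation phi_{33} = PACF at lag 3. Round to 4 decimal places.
\phi_{33} = 0.3981

The PACF at lag k is phi_{kk}, the last component of the solution
to the Yule-Walker system G_k phi = r_k where
  (G_k)_{ij} = rho(|i - j|), (r_k)_i = rho(i), i,j = 1..k.
Equivalently, Durbin-Levinson gives phi_{kk} iteratively:
  phi_{11} = rho(1)
  phi_{kk} = [rho(k) - sum_{j=1..k-1} phi_{k-1,j} rho(k-j)]
            / [1 - sum_{j=1..k-1} phi_{k-1,j} rho(j)],
  phi_{k,j} = phi_{k-1,j} - phi_{kk} phi_{k-1,k-j},  j = 1..k-1.
Step k = 1:
  phi_11 = rho(1) = 0.534.
Step k = 2:
  phi_22 = [rho(2) - phi_11 rho(1)] / [1 - phi_11 rho(1)] = [0.3833 - (0.534)(0.534)] / [1 - (0.534)(0.534)]
         = 0.098144 / 0.714844 = 0.137294.
  Update: phi_21 = phi_11 - phi_22 phi_11 = 0.534 - (0.137294)(0.534) = 0.460685.
Step k = 3:
  phi_33 = [rho(3) - phi_21 rho(2) - phi_22 rho(1)] / [1 - phi_21 rho(1) - phi_22 rho(2)]
    numerator   = 0.5291 - (0.460685)(0.3833) - (0.137294)(0.534) = 0.27920435
    denominator = 1 - (0.460685)(0.534) - (0.137294)(0.3833) = 0.70136939
  phi_33 = 0.27920435 / 0.70136939 = 0.3981.
Therefore phi_{33} = 0.3981.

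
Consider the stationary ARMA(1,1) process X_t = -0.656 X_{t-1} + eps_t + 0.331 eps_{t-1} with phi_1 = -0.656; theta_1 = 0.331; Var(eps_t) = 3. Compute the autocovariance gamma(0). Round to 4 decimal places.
\gamma(0) = 3.5562

Multiply the model equation by X_{t-k} and take expectations. With theta_0 = psi_0 = 1 and psi_j the MA(infinity) weights, this gives
  gamma(k) - sum_i phi_i gamma(k-i) = c_k,
  c_k = sigma^2 * sum_{j=k..q} theta_j psi_{j-k}   (c_k = 0 for k > q),
using gamma(-m) = gamma(m).
psi-weights needed (psi_j = theta_j + sum_i phi_i psi_{j-i}):
  psi_1 = theta_1 + phi_1 = 0.331 + (-0.656) = -0.325
Right-hand sides:
  c_0 = sigma^2 (1 + theta_1 psi_1) = 3 * (1 + (0.331)(-0.325)) = 3 * 0.892425 = 2.677275
  c_1 = sigma^2 theta_1 = 3 * (0.331) = 0.993
  c_2 = 0
Equations for k = 0 and k = 1 (AR order 1):
  gamma(0) = phi_1 gamma(1) + c_0
  gamma(1) = phi_1 gamma(0) + c_1
Substituting the second into the first: gamma(0) (1 - phi_1^2) = c_0 + phi_1 c_1, so
  gamma(0) = (c_0 + phi_1 c_1) / (1 - phi_1^2) = (2.677275 + (-0.656)(0.993)) / (1 - (-0.656)^2) = 2.025867 / 0.569664 = 3.556249.
Therefore gamma(0) = 3.5562 (to 4 decimal places).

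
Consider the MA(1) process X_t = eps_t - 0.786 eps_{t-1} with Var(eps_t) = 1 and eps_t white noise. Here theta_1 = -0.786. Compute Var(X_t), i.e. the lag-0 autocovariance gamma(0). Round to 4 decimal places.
\gamma(0) = 1.6178

For an MA(q) process X_t = eps_t + sum_i theta_i eps_{t-i} with
Var(eps_t) = sigma^2, the variance is
  gamma(0) = sigma^2 * (1 + sum_i theta_i^2).
  sum_i theta_i^2 = (-0.786)^2 = 0.617796.
  gamma(0) = 1 * (1 + 0.617796) = 1 * 1.617796 = 1.617796, which rounds to 1.6178.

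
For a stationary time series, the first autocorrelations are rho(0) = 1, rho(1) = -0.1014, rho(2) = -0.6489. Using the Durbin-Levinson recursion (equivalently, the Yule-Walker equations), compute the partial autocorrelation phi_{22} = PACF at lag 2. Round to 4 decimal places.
\phi_{22} = -0.6660

The PACF at lag k is phi_{kk}, the last component of the solution
to the Yule-Walker system G_k phi = r_k where
  (G_k)_{ij} = rho(|i - j|), (r_k)_i = rho(i), i,j = 1..k.
Equivalently, Durbin-Levinson gives phi_{kk} iteratively:
  phi_{11} = rho(1)
  phi_{kk} = [rho(k) - sum_{j=1..k-1} phi_{k-1,j} rho(k-j)]
            / [1 - sum_{j=1..k-1} phi_{k-1,j} rho(j)],
  phi_{k,j} = phi_{k-1,j} - phi_{kk} phi_{k-1,k-j},  j = 1..k-1.
Step k = 1:
  phi_11 = rho(1) = -0.1014.
Step k = 2:
  phi_22 = [rho(2) - phi_11 rho(1)] / [1 - phi_11 rho(1)] = [-0.6489 - (-0.1014)(-0.1014)] / [1 - (-0.1014)(-0.1014)]
         = -0.65918196 / 0.98971804 = -0.666.
Therefore phi_{22} = -0.6660.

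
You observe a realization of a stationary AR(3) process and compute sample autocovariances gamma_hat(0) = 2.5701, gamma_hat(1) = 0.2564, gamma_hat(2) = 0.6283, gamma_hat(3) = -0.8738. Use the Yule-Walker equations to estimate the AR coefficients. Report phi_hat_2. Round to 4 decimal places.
\hat\phi_{2} = 0.2680

The Yule-Walker equations for an AR(p) process read, in matrix form,
  Gamma_p phi = r_p,   with   (Gamma_p)_{ij} = gamma(|i - j|),
                       (r_p)_i = gamma(i),   i,j = 1..p.
Substitute the sample gammas (Toeplitz matrix and right-hand side of size 3):
  Gamma_p = [[2.5701, 0.2564, 0.6283], [0.2564, 2.5701, 0.2564], [0.6283, 0.2564, 2.5701]]
  r_p     = [0.2564, 0.6283, -0.8738]
Written out (R1..R3):
  (R1) 2.5701 phi_1 + 0.2564 phi_2 + 0.6283 phi_3 = 0.2564
  (R2) 0.2564 phi_1 + 2.5701 phi_2 + 0.2564 phi_3 = 0.6283
  (R3) 0.6283 phi_1 + 0.2564 phi_2 + 2.5701 phi_3 = -0.8738
Gaussian elimination:
  R2 <- R2 - (0.2564/2.5701) R1 = R2 - (0.099763) R1:  2.544521 phi_2 + 0.193719 phi_3 = 0.602721
  R3 <- R3 - (0.6283/2.5701) R1 = R3 - (0.244465) R1:  0.193719 phi_2 + 2.416503 phi_3 = -0.936481
  R3 <- R3 - (0.193719/2.544521) R2 = R3 - (0.076132) R2:  2.401754 phi_3 = -0.982367
Back-substitution:
  phi_hat_3 = -0.982367 / 2.401754 = -0.409021
  phi_hat_2 = (0.602721 - (0.193719)(-0.409021)) / 2.544521 = 0.26801
  phi_hat_1 = (0.2564 - (0.2564)(0.26801) - (0.6283)(-0.409021)) / 2.5701 = 0.173017
So phi_hat = [0.1730, 0.2680, -0.4090].
Therefore phi_hat_2 = 0.2680.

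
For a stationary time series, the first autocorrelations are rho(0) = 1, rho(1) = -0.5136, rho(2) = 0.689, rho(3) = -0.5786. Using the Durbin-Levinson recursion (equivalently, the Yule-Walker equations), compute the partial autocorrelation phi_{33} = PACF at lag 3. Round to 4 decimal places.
\phi_{33} = -0.2700

The PACF at lag k is phi_{kk}, the last component of the solution
to the Yule-Walker system G_k phi = r_k where
  (G_k)_{ij} = rho(|i - j|), (r_k)_i = rho(i), i,j = 1..k.
Equivalently, Durbin-Levinson gives phi_{kk} iteratively:
  phi_{11} = rho(1)
  phi_{kk} = [rho(k) - sum_{j=1..k-1} phi_{k-1,j} rho(k-j)]
            / [1 - sum_{j=1..k-1} phi_{k-1,j} rho(j)],
  phi_{k,j} = phi_{k-1,j} - phi_{kk} phi_{k-1,k-j},  j = 1..k-1.
Step k = 1:
  phi_11 = rho(1) = -0.5136.
Step k = 2:
  phi_22 = [rho(2) - phi_11 rho(1)] / [1 - phi_11 rho(1)] = [0.689 - (-0.5136)(-0.5136)] / [1 - (-0.5136)(-0.5136)]
         = 0.42521504 / 0.73621504 = 0.577569.
  Update: phi_21 = phi_11 - phi_22 phi_11 = -0.5136 - (0.577569)(-0.5136) = -0.216961.
Step k = 3:
  phi_33 = [rho(3) - phi_21 rho(2) - phi_22 rho(1)] / [1 - phi_21 rho(1) - phi_22 rho(2)]
    numerator   = -0.5786 - (-0.216961)(0.689) - (0.577569)(-0.5136) = -0.13247472
    denominator = 1 - (-0.216961)(-0.5136) - (0.577569)(0.689) = 0.49062398
  phi_33 = -0.13247472 / 0.49062398 = -0.27.
Therefore phi_{33} = -0.2700.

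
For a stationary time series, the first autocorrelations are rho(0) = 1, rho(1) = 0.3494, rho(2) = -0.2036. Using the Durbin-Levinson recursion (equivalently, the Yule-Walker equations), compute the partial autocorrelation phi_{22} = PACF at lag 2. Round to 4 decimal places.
\phi_{22} = -0.3710

The PACF at lag k is phi_{kk}, the last component of the solution
to the Yule-Walker system G_k phi = r_k where
  (G_k)_{ij} = rho(|i - j|), (r_k)_i = rho(i), i,j = 1..k.
Equivalently, Durbin-Levinson gives phi_{kk} iteratively:
  phi_{11} = rho(1)
  phi_{kk} = [rho(k) - sum_{j=1..k-1} phi_{k-1,j} rho(k-j)]
            / [1 - sum_{j=1..k-1} phi_{k-1,j} rho(j)],
  phi_{k,j} = phi_{k-1,j} - phi_{kk} phi_{k-1,k-j},  j = 1..k-1.
Step k = 1:
  phi_11 = rho(1) = 0.3494.
Step k = 2:
  phi_22 = [rho(2) - phi_11 rho(1)] / [1 - phi_11 rho(1)] = [-0.2036 - (0.3494)(0.3494)] / [1 - (0.3494)(0.3494)]
         = -0.32568036 / 0.87791964 = -0.371.
Therefore phi_{22} = -0.3710.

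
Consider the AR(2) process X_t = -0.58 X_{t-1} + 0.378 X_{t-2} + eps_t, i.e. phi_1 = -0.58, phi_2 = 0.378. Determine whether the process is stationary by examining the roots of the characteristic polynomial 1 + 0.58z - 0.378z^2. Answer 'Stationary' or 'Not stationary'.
\text{Stationary}

The AR(p) characteristic polynomial is P(z) = 1 + 0.58z - 0.378z^2.
Stationarity requires all roots to lie outside the unit circle, i.e. |z| > 1 for every root.
Set 1 + (0.58) z + (-0.378) z^2 = 0, i.e. a z^2 + b z + c = 0 with a = -0.378, b = 0.58, c = 1.
Discriminant D = b^2 - 4ac = (0.58)^2 - 4*(-0.378)*1 = 0.3364 - (-1.512) = 1.8484.
D >= 0, so the roots are real: z = (-b +/- sqrt(D)) / (2a) = (-0.58 +/- 1.359559) / (-0.756).
  z_1 = (-0.58 + 1.359559) / (-0.756) = -1.0312,   |z_1| = 1.0312.
  z_2 = (-0.58 - 1.359559) / (-0.756) = 2.5656,   |z_2| = 2.5656.
Moduli of all roots: 1.0312, 2.5656.
All moduli strictly greater than 1? Yes.
Verdict: Stationary.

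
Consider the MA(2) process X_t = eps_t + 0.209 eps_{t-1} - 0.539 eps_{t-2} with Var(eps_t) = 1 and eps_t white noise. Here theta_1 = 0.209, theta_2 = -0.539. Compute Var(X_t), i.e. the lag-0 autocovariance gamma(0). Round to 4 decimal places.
\gamma(0) = 1.3342

For an MA(q) process X_t = eps_t + sum_i theta_i eps_{t-i} with
Var(eps_t) = sigma^2, the variance is
  gamma(0) = sigma^2 * (1 + sum_i theta_i^2).
  sum_i theta_i^2 = (0.209)^2 + (-0.539)^2 = 0.043681 + 0.290521 = 0.334202.
  gamma(0) = 1 * (1 + 0.334202) = 1 * 1.334202 = 1.334202, which rounds to 1.3342.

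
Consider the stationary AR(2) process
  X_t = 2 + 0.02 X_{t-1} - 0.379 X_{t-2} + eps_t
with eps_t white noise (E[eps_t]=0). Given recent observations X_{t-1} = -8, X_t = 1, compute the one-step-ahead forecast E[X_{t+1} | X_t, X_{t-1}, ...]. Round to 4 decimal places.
E[X_{t+1} \mid \mathcal F_t] = 5.0520

For an AR(p) model X_t = c + sum_i phi_i X_{t-i} + eps_t, the
one-step-ahead conditional mean is
  E[X_{t+1} | X_t, ...] = c + sum_i phi_i X_{t+1-i}.
Substitute known values:
  E[X_{t+1} | ...] = 2 + (0.02) * (1) + (-0.379) * (-8)
                   = 5.0520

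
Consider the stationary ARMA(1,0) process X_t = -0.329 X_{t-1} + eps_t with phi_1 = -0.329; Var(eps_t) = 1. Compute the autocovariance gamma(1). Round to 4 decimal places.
\gamma(1) = -0.3689

Multiply the model equation by X_{t-k} and take expectations. With theta_0 = psi_0 = 1 and psi_j the MA(infinity) weights, this gives
  gamma(k) - sum_i phi_i gamma(k-i) = c_k,
  c_k = sigma^2 * sum_{j=k..q} theta_j psi_{j-k}   (c_k = 0 for k > q),
using gamma(-m) = gamma(m).
Pure AR (q = 0): c_0 = sigma^2 = 1, c_k = 0 for k >= 1.
Equations for k = 0 and k = 1 (AR order 1):
  gamma(0) = phi_1 gamma(1) + c_0
  gamma(1) = phi_1 gamma(0) + c_1
Substituting the second into the first: gamma(0) (1 - phi_1^2) = c_0 + phi_1 c_1, so
  gamma(0) = c_0 / (1 - phi_1^2) = 1 / (1 - (-0.329)^2) = 1 / 0.891759 = 1.121379.
  gamma(1) = phi_1 gamma(0) = (-0.329)(1.121379) = -0.368934.
Therefore gamma(1) = -0.3689 (to 4 decimal places).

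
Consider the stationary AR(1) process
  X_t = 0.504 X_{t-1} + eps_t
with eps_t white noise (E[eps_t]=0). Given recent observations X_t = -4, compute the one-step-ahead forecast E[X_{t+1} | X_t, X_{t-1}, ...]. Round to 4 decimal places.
E[X_{t+1} \mid \mathcal F_t] = -2.0160

For an AR(p) model X_t = c + sum_i phi_i X_{t-i} + eps_t, the
one-step-ahead conditional mean is
  E[X_{t+1} | X_t, ...] = c + sum_i phi_i X_{t+1-i}.
Substitute known values:
  E[X_{t+1} | ...] = (0.504) * (-4)
                   = -2.0160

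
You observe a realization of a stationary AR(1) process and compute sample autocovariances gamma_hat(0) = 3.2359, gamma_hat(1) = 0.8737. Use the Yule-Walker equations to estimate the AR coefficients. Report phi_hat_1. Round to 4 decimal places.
\hat\phi_{1} = 0.2700

The Yule-Walker equations for an AR(p) process read, in matrix form,
  Gamma_p phi = r_p,   with   (Gamma_p)_{ij} = gamma(|i - j|),
                       (r_p)_i = gamma(i),   i,j = 1..p.
Substitute the sample gammas (Toeplitz matrix and right-hand side of size 1):
  Gamma_p = [[3.2359]]
  r_p     = [0.8737]
With p = 1 this is the single equation gamma(0) phi_1 = gamma(1):
  phi_hat_1 = gamma(1) / gamma(0) = 0.8737 / 3.2359 = 0.2700.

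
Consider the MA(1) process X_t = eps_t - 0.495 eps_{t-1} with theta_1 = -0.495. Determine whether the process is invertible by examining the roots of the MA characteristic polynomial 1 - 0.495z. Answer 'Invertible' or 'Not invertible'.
\text{Invertible}

The MA(q) characteristic polynomial is P(z) = 1 - 0.495z.
Invertibility requires all roots to lie outside the unit circle, i.e. |z| > 1 for every root.
This is linear in z: 1 + (-0.495) z = 0  =>  z = -1/(-0.495) = 2.020202,  |z| = 2.020202.
Moduli of all roots: 2.0202.
All moduli strictly greater than 1? Yes.
Verdict: Invertible.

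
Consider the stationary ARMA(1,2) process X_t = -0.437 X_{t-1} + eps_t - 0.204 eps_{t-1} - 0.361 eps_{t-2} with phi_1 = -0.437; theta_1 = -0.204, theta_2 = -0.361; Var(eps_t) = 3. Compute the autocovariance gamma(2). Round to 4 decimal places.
\gamma(2) = -0.3060

Multiply the model equation by X_{t-k} and take expectations. With theta_0 = psi_0 = 1 and psi_j the MA(infinity) weights, this gives
  gamma(k) - sum_i phi_i gamma(k-i) = c_k,
  c_k = sigma^2 * sum_{j=k..q} theta_j psi_{j-k}   (c_k = 0 for k > q),
using gamma(-m) = gamma(m).
psi-weights needed (psi_j = theta_j + sum_i phi_i psi_{j-i}):
  psi_1 = theta_1 + phi_1 = -0.204 + (-0.437) = -0.641
  psi_2 = theta_2 + phi_1 psi_1 = -0.361 + (-0.437)(-0.641) = -0.080883
Right-hand sides:
  c_0 = sigma^2 (1 + theta_1 psi_1 + theta_2 psi_2) = 3 * (1 + (-0.204)(-0.641) + (-0.361)(-0.080883)) = 3 * 1.159963 = 3.479888
  c_1 = sigma^2 (theta_1 + theta_2 psi_1) = 3 * (-0.204 + (-0.361)(-0.641)) = 0.082203
  c_2 = sigma^2 theta_2 = 3 * (-0.361) = -1.083
Equations for k = 0 and k = 1 (AR order 1):
  gamma(0) = phi_1 gamma(1) + c_0
  gamma(1) = phi_1 gamma(0) + c_1
Substituting the second into the first: gamma(0) (1 - phi_1^2) = c_0 + phi_1 c_1, so
  gamma(0) = (c_0 + phi_1 c_1) / (1 - phi_1^2) = (3.479888 + (-0.437)(0.082203)) / (1 - (-0.437)^2) = 3.443966 / 0.809031 = 4.256902.
  gamma(1) = phi_1 gamma(0) + c_1 = (-0.437)(4.256902) + (0.082203) = -1.778063.
For k = 2: gamma(2) = phi_1 gamma(1) + c_2
  = (-0.437)(-1.778063) + (-1.083) = -0.305986.
Therefore gamma(2) = -0.3060 (to 4 decimal places).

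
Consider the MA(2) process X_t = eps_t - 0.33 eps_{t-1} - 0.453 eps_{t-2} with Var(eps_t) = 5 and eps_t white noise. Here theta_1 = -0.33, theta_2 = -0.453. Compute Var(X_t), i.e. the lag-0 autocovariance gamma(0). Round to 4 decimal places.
\gamma(0) = 6.5705

For an MA(q) process X_t = eps_t + sum_i theta_i eps_{t-i} with
Var(eps_t) = sigma^2, the variance is
  gamma(0) = sigma^2 * (1 + sum_i theta_i^2).
  sum_i theta_i^2 = (-0.33)^2 + (-0.453)^2 = 0.1089 + 0.205209 = 0.314109.
  gamma(0) = 5 * (1 + 0.314109) = 5 * 1.314109 = 6.570545, which rounds to 6.5705.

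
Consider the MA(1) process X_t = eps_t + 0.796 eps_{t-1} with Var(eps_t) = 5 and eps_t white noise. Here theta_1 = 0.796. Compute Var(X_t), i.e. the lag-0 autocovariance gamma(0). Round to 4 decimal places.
\gamma(0) = 8.1681

For an MA(q) process X_t = eps_t + sum_i theta_i eps_{t-i} with
Var(eps_t) = sigma^2, the variance is
  gamma(0) = sigma^2 * (1 + sum_i theta_i^2).
  sum_i theta_i^2 = (0.796)^2 = 0.633616.
  gamma(0) = 5 * (1 + 0.633616) = 5 * 1.633616 = 8.16808, which rounds to 8.1681.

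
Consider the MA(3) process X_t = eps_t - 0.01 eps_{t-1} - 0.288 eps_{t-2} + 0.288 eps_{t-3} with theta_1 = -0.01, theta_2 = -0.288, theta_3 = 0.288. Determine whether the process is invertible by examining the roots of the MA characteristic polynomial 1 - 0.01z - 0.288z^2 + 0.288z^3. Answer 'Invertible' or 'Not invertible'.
\text{Invertible}

The MA(q) characteristic polynomial is P(z) = 1 - 0.01z - 0.288z^2 + 0.288z^3.
Invertibility requires all roots to lie outside the unit circle, i.e. |z| > 1 for every root.
Degree 3: look for a simple real root z0 first, then factor out (1 - z/z0) and solve the remaining quadratic.
Testing z0 = -1.25: P(-1.25) = 1 + (-0.01)(-1.25) + (-0.288)(-1.25)^2 + (0.288)(-1.25)^3
  = 1 + (0.0125) + (-0.45) + (-0.5625) = 0.  So z_0 = -1.25 is a root, |z_0| = 1.25.
Divide out the factor (1 + 0.8 z) = (1 - z/z0) (since 1/z0 = -0.8):
  P(z) = (1 + 0.8 z)(1 + (-0.81) z + (0.36) z^2)
  [check: z-coef -0.81 - (-0.8) = -0.01; z^2-coef 0.36 - (-0.8)(-0.81) = -0.288; z^3-coef -(-0.8)(0.36) = 0.288.]
Remaining roots from the quadratic factor 1 + (-0.81) z + (0.36) z^2:
  Set 1 + (-0.81) z + (0.36) z^2 = 0, i.e. a z^2 + b z + c = 0 with a = 0.36, b = -0.81, c = 1.
  Discriminant D = b^2 - 4ac = (-0.81)^2 - 4*(0.36)*1 = 0.6561 - (1.44) = -0.7839.
  D < 0, so the roots are the complex-conjugate pair z = (-b +/- i sqrt(-D)) / (2a) = 1.125 +/- 1.2297i.
  For a conjugate pair |z|^2 = z * conj(z) = (product of roots) = c/a = 1/(0.36) = 2.777778, so |z| = sqrt(2.777778) = 1.6667 for both roots.
Moduli of all roots: 1.2500, 1.6667, 1.6667.
All moduli strictly greater than 1? Yes.
Verdict: Invertible.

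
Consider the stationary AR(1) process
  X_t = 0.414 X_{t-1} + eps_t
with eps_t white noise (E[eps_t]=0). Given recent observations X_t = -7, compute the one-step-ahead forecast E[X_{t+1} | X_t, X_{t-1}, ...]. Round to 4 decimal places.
E[X_{t+1} \mid \mathcal F_t] = -2.8980

For an AR(p) model X_t = c + sum_i phi_i X_{t-i} + eps_t, the
one-step-ahead conditional mean is
  E[X_{t+1} | X_t, ...] = c + sum_i phi_i X_{t+1-i}.
Substitute known values:
  E[X_{t+1} | ...] = (0.414) * (-7)
                   = -2.8980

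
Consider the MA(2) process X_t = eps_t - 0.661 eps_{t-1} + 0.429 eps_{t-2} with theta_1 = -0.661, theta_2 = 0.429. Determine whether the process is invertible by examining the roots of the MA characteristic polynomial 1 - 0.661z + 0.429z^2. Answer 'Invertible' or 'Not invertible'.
\text{Invertible}

The MA(q) characteristic polynomial is P(z) = 1 - 0.661z + 0.429z^2.
Invertibility requires all roots to lie outside the unit circle, i.e. |z| > 1 for every root.
Set 1 + (-0.661) z + (0.429) z^2 = 0, i.e. a z^2 + b z + c = 0 with a = 0.429, b = -0.661, c = 1.
Discriminant D = b^2 - 4ac = (-0.661)^2 - 4*(0.429)*1 = 0.436921 - (1.716) = -1.279079.
D < 0, so the roots are the complex-conjugate pair z = (-b +/- i sqrt(-D)) / (2a) = 0.7704 +/- 1.3181i.
For a conjugate pair |z|^2 = z * conj(z) = (product of roots) = c/a = 1/(0.429) = 2.331002, so |z| = sqrt(2.331002) = 1.5268 for both roots.
Moduli of all roots: 1.5268, 1.5268.
All moduli strictly greater than 1? Yes.
Verdict: Invertible.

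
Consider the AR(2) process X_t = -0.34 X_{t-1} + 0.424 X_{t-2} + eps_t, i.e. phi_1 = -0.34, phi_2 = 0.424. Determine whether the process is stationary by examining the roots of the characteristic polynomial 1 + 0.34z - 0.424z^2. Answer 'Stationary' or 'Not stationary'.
\text{Stationary}

The AR(p) characteristic polynomial is P(z) = 1 + 0.34z - 0.424z^2.
Stationarity requires all roots to lie outside the unit circle, i.e. |z| > 1 for every root.
Set 1 + (0.34) z + (-0.424) z^2 = 0, i.e. a z^2 + b z + c = 0 with a = -0.424, b = 0.34, c = 1.
Discriminant D = b^2 - 4ac = (0.34)^2 - 4*(-0.424)*1 = 0.1156 - (-1.696) = 1.8116.
D >= 0, so the roots are real: z = (-b +/- sqrt(D)) / (2a) = (-0.34 +/- 1.345957) / (-0.848).
  z_1 = (-0.34 + 1.345957) / (-0.848) = -1.1863,   |z_1| = 1.1863.
  z_2 = (-0.34 - 1.345957) / (-0.848) = 1.9882,   |z_2| = 1.9882.
Moduli of all roots: 1.1863, 1.9882.
All moduli strictly greater than 1? Yes.
Verdict: Stationary.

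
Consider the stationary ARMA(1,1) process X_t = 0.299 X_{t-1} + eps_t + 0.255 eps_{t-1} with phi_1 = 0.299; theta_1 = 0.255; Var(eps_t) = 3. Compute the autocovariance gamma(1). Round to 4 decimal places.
\gamma(1) = 1.9643

Multiply the model equation by X_{t-k} and take expectations. With theta_0 = psi_0 = 1 and psi_j the MA(infinity) weights, this gives
  gamma(k) - sum_i phi_i gamma(k-i) = c_k,
  c_k = sigma^2 * sum_{j=k..q} theta_j psi_{j-k}   (c_k = 0 for k > q),
using gamma(-m) = gamma(m).
psi-weights needed (psi_j = theta_j + sum_i phi_i psi_{j-i}):
  psi_1 = theta_1 + phi_1 = 0.255 + (0.299) = 0.554
Right-hand sides:
  c_0 = sigma^2 (1 + theta_1 psi_1) = 3 * (1 + (0.255)(0.554)) = 3 * 1.14127 = 3.42381
  c_1 = sigma^2 theta_1 = 3 * (0.255) = 0.765
  c_2 = 0
Equations for k = 0 and k = 1 (AR order 1):
  gamma(0) = phi_1 gamma(1) + c_0
  gamma(1) = phi_1 gamma(0) + c_1
Substituting the second into the first: gamma(0) (1 - phi_1^2) = c_0 + phi_1 c_1, so
  gamma(0) = (c_0 + phi_1 c_1) / (1 - phi_1^2) = (3.42381 + (0.299)(0.765)) / (1 - (0.299)^2) = 3.652545 / 0.910599 = 4.011145.
  gamma(1) = phi_1 gamma(0) + c_1 = (0.299)(4.011145) + (0.765) = 1.964332.
Therefore gamma(1) = 1.9643 (to 4 decimal places).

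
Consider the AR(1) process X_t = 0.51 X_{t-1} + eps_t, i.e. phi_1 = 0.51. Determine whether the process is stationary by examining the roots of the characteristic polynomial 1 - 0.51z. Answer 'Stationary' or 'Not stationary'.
\text{Stationary}

The AR(p) characteristic polynomial is P(z) = 1 - 0.51z.
Stationarity requires all roots to lie outside the unit circle, i.e. |z| > 1 for every root.
This is linear in z: 1 + (-0.51) z = 0  =>  z = -1/(-0.51) = 1.960784,  |z| = 1.960784.
Moduli of all roots: 1.9608.
All moduli strictly greater than 1? Yes.
Verdict: Stationary.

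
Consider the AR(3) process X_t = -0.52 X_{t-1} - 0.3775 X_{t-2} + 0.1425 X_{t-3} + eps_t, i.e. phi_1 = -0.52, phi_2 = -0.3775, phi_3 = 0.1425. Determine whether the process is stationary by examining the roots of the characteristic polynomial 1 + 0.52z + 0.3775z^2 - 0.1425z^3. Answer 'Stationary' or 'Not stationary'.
\text{Stationary}

The AR(p) characteristic polynomial is P(z) = 1 + 0.52z + 0.3775z^2 - 0.1425z^3.
Stationarity requires all roots to lie outside the unit circle, i.e. |z| > 1 for every root.
Degree 3: look for a simple real root z0 first, then factor out (1 - z/z0) and solve the remaining quadratic.
Testing z0 = 4: P(4) = 1 + (0.52)(4) + (0.3775)(4)^2 + (-0.1425)(4)^3
  = 1 + (2.08) + (6.04) + (-9.12) = 0.  So z_0 = 4 is a root, |z_0| = 4.
Divide out the factor (1 - 0.25 z) = (1 - z/z0) (since 1/z0 = 0.25):
  P(z) = (1 - 0.25 z)(1 + (0.77) z + (0.57) z^2)
  [check: z-coef 0.77 - (0.25) = 0.52; z^2-coef 0.57 - (0.25)(0.77) = 0.3775; z^3-coef -(0.25)(0.57) = -0.1425.]
Remaining roots from the quadratic factor 1 + (0.77) z + (0.57) z^2:
  Set 1 + (0.77) z + (0.57) z^2 = 0, i.e. a z^2 + b z + c = 0 with a = 0.57, b = 0.77, c = 1.
  Discriminant D = b^2 - 4ac = (0.77)^2 - 4*(0.57)*1 = 0.5929 - (2.28) = -1.6871.
  D < 0, so the roots are the complex-conjugate pair z = (-b +/- i sqrt(-D)) / (2a) = -0.6754 +/- 1.1394i.
  For a conjugate pair |z|^2 = z * conj(z) = (product of roots) = c/a = 1/(0.57) = 1.754386, so |z| = sqrt(1.754386) = 1.3245 for both roots.
Moduli of all roots: 4.0000, 1.3245, 1.3245.
All moduli strictly greater than 1? Yes.
Verdict: Stationary.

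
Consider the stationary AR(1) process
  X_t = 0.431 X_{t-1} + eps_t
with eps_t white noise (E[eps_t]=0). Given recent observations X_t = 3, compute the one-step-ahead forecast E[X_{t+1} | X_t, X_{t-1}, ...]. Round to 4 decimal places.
E[X_{t+1} \mid \mathcal F_t] = 1.2930

For an AR(p) model X_t = c + sum_i phi_i X_{t-i} + eps_t, the
one-step-ahead conditional mean is
  E[X_{t+1} | X_t, ...] = c + sum_i phi_i X_{t+1-i}.
Substitute known values:
  E[X_{t+1} | ...] = (0.431) * (3)
                   = 1.2930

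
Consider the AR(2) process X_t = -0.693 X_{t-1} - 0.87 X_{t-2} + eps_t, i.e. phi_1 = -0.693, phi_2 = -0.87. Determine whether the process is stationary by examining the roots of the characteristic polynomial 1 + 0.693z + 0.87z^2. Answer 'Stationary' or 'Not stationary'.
\text{Stationary}

The AR(p) characteristic polynomial is P(z) = 1 + 0.693z + 0.87z^2.
Stationarity requires all roots to lie outside the unit circle, i.e. |z| > 1 for every root.
Set 1 + (0.693) z + (0.87) z^2 = 0, i.e. a z^2 + b z + c = 0 with a = 0.87, b = 0.693, c = 1.
Discriminant D = b^2 - 4ac = (0.693)^2 - 4*(0.87)*1 = 0.480249 - (3.48) = -2.999751.
D < 0, so the roots are the complex-conjugate pair z = (-b +/- i sqrt(-D)) / (2a) = -0.3983 +/- 0.9954i.
For a conjugate pair |z|^2 = z * conj(z) = (product of roots) = c/a = 1/(0.87) = 1.149425, so |z| = sqrt(1.149425) = 1.0721 for both roots.
Moduli of all roots: 1.0721, 1.0721.
All moduli strictly greater than 1? Yes.
Verdict: Stationary.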